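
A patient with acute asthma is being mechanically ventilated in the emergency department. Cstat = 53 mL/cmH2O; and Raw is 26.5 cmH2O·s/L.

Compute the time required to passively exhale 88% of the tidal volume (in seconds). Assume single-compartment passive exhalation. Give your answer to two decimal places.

τ = R × C = 26.5 × 53 mL/cmH2O = 26.5 × 0.053 L/cmH2O = 1.405 s.
Exhaled fraction f = 1 − e^(−t/τ) → t = −τ·ln(1 − f) = −1.405·ln(0.12) = 2.979 s.

2.98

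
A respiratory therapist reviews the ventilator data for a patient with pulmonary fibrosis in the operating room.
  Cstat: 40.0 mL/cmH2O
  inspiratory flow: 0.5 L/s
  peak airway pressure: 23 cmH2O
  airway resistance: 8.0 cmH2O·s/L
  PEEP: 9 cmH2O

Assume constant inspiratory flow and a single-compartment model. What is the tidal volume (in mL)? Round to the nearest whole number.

Equation of motion (constant flow): PIP = Vt/C + R·V̇ + PEEP.
Vt/C = PIP − R·V̇ − PEEP = 23 − 4.0 − 9 = 10.0 cmH2O.
Vt = C × 10.0 = 40.0 × 10.0 = 400.0 mL.

400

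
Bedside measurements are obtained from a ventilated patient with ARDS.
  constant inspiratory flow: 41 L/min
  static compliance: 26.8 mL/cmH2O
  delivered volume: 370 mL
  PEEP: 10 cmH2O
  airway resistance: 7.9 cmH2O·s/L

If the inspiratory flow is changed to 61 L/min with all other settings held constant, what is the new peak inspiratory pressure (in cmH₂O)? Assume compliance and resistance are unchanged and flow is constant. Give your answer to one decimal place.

Flow: 41 L/min ÷ 60 = 0.6833 L/s.
New flow: 61 L/min ÷ 60 = 1.0167 L/s.
PIP = Vt/C + R·V̇ + PEEP (constant-flow equation of motion).
Only the resistive term changes: ΔPIP = R × ΔV̇ = 7.9 × (1.0167 − 0.6833) = 7.9 × 0.3334 = 2.634 cmH2O.
Original PIP = 370/26.8 + 7.9×0.6833 + 10 = 29.204 cmH2O; new PIP = 29.204 + (2.634) = 31.838 cmH2O.

31.8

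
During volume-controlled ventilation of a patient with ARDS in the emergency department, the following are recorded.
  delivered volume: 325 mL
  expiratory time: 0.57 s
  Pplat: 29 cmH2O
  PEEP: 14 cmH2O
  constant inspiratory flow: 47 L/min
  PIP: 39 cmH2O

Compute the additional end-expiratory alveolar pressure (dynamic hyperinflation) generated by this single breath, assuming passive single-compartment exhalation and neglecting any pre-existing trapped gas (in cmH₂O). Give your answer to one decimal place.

1.9

Flow: 47 L/min ÷ 60 = 0.7833 L/s.
R = (PIP − Pplat)/V̇ = (39 − 29) / 0.7833 = 10.0/0.7833 = 12.767 cmH2O·s/L.
C = Vt/(Pplat − PEEP) = 325.0 / (29 − 14) = 325.0/15.0 = 21.667 mL/cmH2O.
τ = R × C = 12.767 × 0.02167 L/cmH2O = 0.2767 s.
Fraction remaining = e^(−Te/τ) = e^(−0.57/0.2767) = 0.1275; trapped volume = 325.0 × 0.1275 = 41.438 mL.
Additional alveolar pressure from trapping ≈ V_trapped / C = 41.438 / 21.667 = 1.912 cmH2O.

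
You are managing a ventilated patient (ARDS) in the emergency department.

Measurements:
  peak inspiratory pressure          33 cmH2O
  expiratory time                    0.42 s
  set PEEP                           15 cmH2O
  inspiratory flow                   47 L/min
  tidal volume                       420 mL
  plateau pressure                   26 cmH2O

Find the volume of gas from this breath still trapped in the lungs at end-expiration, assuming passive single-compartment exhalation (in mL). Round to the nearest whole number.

123

Flow: 47 L/min ÷ 60 = 0.7833 L/s.
R = (PIP − Pplat)/V̇ = (33 − 26) / 0.7833 = 7.0/0.7833 = 8.937 cmH2O·s/L.
C = Vt/(Pplat − PEEP) = 420.0 / (26 − 15) = 420.0/11.0 = 38.182 mL/cmH2O.
τ = R × C = 8.937 × 0.03818 L/cmH2O = 0.3412 s.
Fraction remaining = e^(−Te/τ) = e^(−0.42/0.3412) = 0.292.
Trapped volume = 420.0 × 0.292 = 122.64 mL.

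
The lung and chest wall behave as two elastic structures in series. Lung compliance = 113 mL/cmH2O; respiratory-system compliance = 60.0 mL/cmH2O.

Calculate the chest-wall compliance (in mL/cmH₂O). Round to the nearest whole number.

128

1/Ccw = 1/Crs − 1/CL.
1/Ccw = 1/60.0 − 1/113 = 0.007817.
Ccw = 127.93 mL/cmH2O.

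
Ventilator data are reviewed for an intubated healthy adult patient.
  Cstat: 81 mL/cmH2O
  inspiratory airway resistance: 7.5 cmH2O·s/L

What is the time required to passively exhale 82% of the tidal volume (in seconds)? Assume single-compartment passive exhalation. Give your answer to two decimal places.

1.04

τ = R × C = 7.5 × 81 mL/cmH2O = 7.5 × 0.081 L/cmH2O = 0.6075 s.
Exhaled fraction f = 1 − e^(−t/τ) → t = −τ·ln(1 − f) = −0.6075·ln(0.18) = 1.042 s.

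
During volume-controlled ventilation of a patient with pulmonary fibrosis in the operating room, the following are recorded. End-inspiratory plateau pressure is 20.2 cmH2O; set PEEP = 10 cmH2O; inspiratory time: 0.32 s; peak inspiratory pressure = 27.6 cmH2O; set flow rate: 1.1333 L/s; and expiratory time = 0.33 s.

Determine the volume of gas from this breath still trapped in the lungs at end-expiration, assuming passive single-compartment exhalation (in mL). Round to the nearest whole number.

Vt = flow × Ti = 1.1333 L/s × 0.32 s × 1000 mL/L = 362.66 mL.
R = (PIP − Pplat)/V̇ = (27.6 − 20.2) / 1.1333 = 7.4/1.1333 = 6.53 cmH2O·s/L.
C = Vt/(Pplat − PEEP) = 362.66 / (20.2 − 10) = 362.66/10.2 = 35.555 mL/cmH2O.
τ = R × C = 6.53 × 0.03556 L/cmH2O = 0.2322 s.
Fraction remaining = e^(−Te/τ) = e^(−0.33/0.2322) = 0.2414.
Trapped volume = 362.66 × 0.2414 = 87.546 mL.

88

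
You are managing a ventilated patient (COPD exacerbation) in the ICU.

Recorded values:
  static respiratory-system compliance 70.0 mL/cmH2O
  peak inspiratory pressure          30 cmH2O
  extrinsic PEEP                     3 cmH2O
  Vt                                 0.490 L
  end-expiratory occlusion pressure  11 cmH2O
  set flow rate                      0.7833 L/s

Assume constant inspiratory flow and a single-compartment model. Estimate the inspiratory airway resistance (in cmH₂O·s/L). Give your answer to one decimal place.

15.3

Total PEEP = 11 cmH2O (set 3 + intrinsic 8); this is the baseline alveolar pressure.
Equation of motion (constant flow): PIP = Vt/C + R·V̇ + PEEP.
R·V̇ = PIP − Vt/C − PEEP = 30 − 490/70.0 − 11 = 30 − 7.0 − 11 = 12.0 cmH2O.
R = 12.0 / 0.7833 = 15.32 cmH2O·s/L.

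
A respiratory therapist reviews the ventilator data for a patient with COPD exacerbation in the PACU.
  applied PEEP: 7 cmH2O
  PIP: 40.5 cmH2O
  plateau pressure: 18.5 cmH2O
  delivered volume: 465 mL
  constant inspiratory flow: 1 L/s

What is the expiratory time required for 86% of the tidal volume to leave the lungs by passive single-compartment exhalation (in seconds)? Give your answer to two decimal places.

1.75

R = (PIP − Pplat)/V̇ = (40.5 − 18.5) / 1 = 22.0/1 = 22.0 cmH2O·s/L.
C = Vt/(Pplat − PEEP) = 465.0 / (18.5 − 7) = 465.0/11.5 = 40.435 mL/cmH2O.
τ = R × C = 22.0 × 0.04044 L/cmH2O = 0.8897 s.
t = −τ·ln(1 − 0.86) = −0.8897·ln(0.14) = 1.749 s.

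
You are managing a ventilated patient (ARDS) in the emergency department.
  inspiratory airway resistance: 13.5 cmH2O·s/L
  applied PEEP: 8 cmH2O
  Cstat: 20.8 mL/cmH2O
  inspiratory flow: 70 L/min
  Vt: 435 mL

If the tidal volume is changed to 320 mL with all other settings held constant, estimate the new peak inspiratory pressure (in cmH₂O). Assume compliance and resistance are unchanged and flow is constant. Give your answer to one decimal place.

39.1

Flow: 70 L/min ÷ 60 = 1.1667 L/s.
PIP = Vt/C + R·V̇ + PEEP (constant-flow equation of motion).
Only the elastic term changes: ΔPIP = ΔVt / C = (320 − 435) / 20.8 = -5.529 cmH2O.
Original PIP = 435/20.8 + 13.5×1.1667 + 8 = 44.664 cmH2O; new PIP = 44.664 + (-5.529) = 39.135 cmH2O.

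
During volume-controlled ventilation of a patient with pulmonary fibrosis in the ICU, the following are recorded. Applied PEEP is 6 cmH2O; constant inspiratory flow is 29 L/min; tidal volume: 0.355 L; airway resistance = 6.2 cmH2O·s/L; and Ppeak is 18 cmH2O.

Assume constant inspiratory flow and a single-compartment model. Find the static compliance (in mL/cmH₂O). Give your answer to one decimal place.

39.4

Flow: 29 L/min ÷ 60 = 0.4833 L/s.
Equation of motion (constant flow): PIP = Vt/C + R·V̇ + PEEP.
Vt/C = PIP − R·V̇ − PEEP = 18 − 6.2×0.4833 − 6 = 18 − 2.996 − 6 = 9.004 cmH2O.
C = Vt / 9.004 = 355 / 9.004 = 39.427 mL/cmH2O.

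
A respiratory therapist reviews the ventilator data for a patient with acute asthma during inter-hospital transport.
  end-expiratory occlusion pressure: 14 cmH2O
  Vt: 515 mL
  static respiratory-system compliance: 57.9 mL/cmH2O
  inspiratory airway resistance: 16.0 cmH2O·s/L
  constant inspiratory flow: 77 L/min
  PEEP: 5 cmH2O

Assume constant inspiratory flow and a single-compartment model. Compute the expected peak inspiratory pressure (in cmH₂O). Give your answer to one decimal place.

43.4

Flow: 77 L/min ÷ 60 = 1.2833 L/s.
Total PEEP = 14 cmH2O (set 5 + intrinsic 9); this is the baseline alveolar pressure.
Equation of motion (constant flow): PIP = Vt/C + R·V̇ + PEEP.
PIP = 515/57.9 + 16.0×1.2833 + 14 = 8.895 + 20.533 + 14 = 43.428 cmH2O.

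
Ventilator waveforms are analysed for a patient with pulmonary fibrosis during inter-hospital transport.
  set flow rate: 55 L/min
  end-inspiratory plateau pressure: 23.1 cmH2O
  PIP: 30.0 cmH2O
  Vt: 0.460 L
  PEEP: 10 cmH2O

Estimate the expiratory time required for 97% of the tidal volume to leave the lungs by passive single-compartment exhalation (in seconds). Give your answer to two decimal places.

0.93

Flow: 55 L/min ÷ 60 = 0.9167 L/s.
R = (PIP − Pplat)/V̇ = (30.0 − 23.1) / 0.9167 = 6.9/0.9167 = 7.527 cmH2O·s/L.
C = Vt/(Pplat − PEEP) = 460.0 / (23.1 − 10) = 460.0/13.1 = 35.115 mL/cmH2O.
τ = R × C = 7.527 × 0.03512 L/cmH2O = 0.2643 s.
t = −τ·ln(1 − 0.97) = −0.2643·ln(0.03) = 0.9268 s.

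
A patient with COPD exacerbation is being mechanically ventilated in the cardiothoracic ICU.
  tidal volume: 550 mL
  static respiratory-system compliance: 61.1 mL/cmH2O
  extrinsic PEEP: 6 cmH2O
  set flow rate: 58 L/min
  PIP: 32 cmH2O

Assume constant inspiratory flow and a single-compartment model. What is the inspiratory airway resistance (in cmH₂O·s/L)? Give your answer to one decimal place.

Flow: 58 L/min ÷ 60 = 0.9667 L/s.
Equation of motion (constant flow): PIP = Vt/C + R·V̇ + PEEP.
R·V̇ = PIP − Vt/C − PEEP = 32 − 550/61.1 − 6 = 32 − 9.002 − 6 = 16.998 cmH2O.
R = 16.998 / 0.9667 = 17.584 cmH2O·s/L.

17.6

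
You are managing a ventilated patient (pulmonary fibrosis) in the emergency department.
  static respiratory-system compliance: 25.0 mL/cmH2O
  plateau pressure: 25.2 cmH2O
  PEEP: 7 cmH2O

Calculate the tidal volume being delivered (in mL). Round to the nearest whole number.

455

Vt = Cstat × (Pplat − PEEP) = 25.0 × (25.2 − 7) = 25.0 × 18.2 = 455.0 mL.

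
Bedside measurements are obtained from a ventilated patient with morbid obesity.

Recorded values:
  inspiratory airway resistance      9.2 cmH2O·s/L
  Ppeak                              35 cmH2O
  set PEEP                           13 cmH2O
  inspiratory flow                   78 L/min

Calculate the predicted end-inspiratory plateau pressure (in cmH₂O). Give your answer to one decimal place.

23.0

Flow: 78 L/min ÷ 60 = 1.3 L/s.
Pplat = PIP − Raw × flow = 35 − 9.2 × 1.3 = 35 − 11.96 = 23.04 cmH2O.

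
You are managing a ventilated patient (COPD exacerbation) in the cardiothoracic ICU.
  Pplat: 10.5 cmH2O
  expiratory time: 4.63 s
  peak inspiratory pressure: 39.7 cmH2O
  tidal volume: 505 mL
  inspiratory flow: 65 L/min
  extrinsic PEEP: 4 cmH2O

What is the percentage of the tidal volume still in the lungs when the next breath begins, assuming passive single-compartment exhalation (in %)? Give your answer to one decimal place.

Flow: 65 L/min ÷ 60 = 1.0833 L/s.
R = (PIP − Pplat)/V̇ = (39.7 − 10.5) / 1.0833 = 29.2/1.0833 = 26.955 cmH2O·s/L.
C = Vt/(Pplat − PEEP) = 505.0 / (10.5 − 4) = 505.0/6.5 = 77.692 mL/cmH2O.
τ = R × C = 26.955 × 0.07769 L/cmH2O = 2.094 s.
Fraction remaining at end-expiration = e^(−Te/τ) = e^(−4.63/2.094) = 0.1096 → 10.96%.

11.0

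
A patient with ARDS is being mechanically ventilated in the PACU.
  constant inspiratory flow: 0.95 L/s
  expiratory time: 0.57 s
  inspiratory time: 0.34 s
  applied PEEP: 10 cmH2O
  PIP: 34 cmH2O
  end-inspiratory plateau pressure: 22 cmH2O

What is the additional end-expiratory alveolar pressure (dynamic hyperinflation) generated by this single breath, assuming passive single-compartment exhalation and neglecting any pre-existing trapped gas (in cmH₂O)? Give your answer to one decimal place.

2.2

Vt = flow × Ti = 0.95 L/s × 0.34 s × 1000 mL/L = 323.0 mL.
R = (PIP − Pplat)/V̇ = (34 − 22) / 0.95 = 12.0/0.95 = 12.632 cmH2O·s/L.
C = Vt/(Pplat − PEEP) = 323.0 / (22 − 10) = 323.0/12.0 = 26.917 mL/cmH2O.
τ = R × C = 12.632 × 0.02692 L/cmH2O = 0.3401 s.
Fraction remaining = e^(−Te/τ) = e^(−0.57/0.3401) = 0.1871; trapped volume = 323.0 × 0.1871 = 60.433 mL.
Additional alveolar pressure from trapping ≈ V_trapped / C = 60.433 / 26.917 = 2.245 cmH2O.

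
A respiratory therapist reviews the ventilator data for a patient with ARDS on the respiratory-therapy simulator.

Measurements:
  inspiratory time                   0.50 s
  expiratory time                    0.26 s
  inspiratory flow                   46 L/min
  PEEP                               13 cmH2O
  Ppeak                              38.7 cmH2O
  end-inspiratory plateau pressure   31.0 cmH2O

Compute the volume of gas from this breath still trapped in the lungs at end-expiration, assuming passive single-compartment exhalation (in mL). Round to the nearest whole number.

114

Flow: 46 L/min ÷ 60 = 0.7667 L/s.
Vt = flow × Ti = 0.7667 L/s × 0.50 s × 1000 mL/L = 383.35 mL.
R = (PIP − Pplat)/V̇ = (38.7 − 31.0) / 0.7667 = 7.7/0.7667 = 10.043 cmH2O·s/L.
C = Vt/(Pplat − PEEP) = 383.35 / (31.0 − 13) = 383.35/18.0 = 21.297 mL/cmH2O.
τ = R × C = 10.043 × 0.0213 L/cmH2O = 0.2139 s.
Fraction remaining = e^(−Te/τ) = e^(−0.26/0.2139) = 0.2966.
Trapped volume = 383.35 × 0.2966 = 113.7 mL.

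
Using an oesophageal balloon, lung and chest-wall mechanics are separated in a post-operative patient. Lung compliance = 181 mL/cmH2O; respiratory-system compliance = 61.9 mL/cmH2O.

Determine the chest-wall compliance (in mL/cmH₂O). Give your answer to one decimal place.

1/Ccw = 1/Crs − 1/CL.
1/Ccw = 1/61.9 − 1/181 = 0.01063.
Ccw = 94.073 mL/cmH2O.

94.1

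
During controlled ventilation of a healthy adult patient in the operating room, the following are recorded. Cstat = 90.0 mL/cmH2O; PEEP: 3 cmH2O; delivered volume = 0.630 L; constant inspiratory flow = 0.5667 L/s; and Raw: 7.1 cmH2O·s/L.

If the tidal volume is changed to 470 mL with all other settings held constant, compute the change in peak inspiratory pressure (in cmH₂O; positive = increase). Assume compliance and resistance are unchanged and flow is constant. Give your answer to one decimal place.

-1.8

PIP = Vt/C + R·V̇ + PEEP (constant-flow equation of motion).
Only the elastic term changes: ΔPIP = ΔVt / C = (470 − 630) / 90.0 = -1.778 cmH2O.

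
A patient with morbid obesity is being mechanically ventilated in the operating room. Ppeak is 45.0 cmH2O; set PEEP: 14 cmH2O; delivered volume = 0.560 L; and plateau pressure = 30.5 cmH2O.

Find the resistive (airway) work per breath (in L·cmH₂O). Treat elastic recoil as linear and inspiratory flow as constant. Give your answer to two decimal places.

8.12

With constant inspiratory flow the resistive pressure is constant at PIP − Pplat = 45.0 − 30.5 = 14.5 cmH2O, so resistive work = 14.5 × 0.560 = 8.12 L·cmH2O.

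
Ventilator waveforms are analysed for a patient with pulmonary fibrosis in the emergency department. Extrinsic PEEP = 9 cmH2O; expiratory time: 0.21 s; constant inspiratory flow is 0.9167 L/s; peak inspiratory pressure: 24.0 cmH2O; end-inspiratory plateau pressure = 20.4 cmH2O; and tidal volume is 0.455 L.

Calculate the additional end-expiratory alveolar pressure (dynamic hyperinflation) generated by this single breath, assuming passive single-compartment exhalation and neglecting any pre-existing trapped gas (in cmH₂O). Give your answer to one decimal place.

R = (PIP − Pplat)/V̇ = (24.0 − 20.4) / 0.9167 = 3.6/0.9167 = 3.927 cmH2O·s/L.
C = Vt/(Pplat − PEEP) = 455.0 / (20.4 − 9) = 455.0/11.4 = 39.912 mL/cmH2O.
τ = R × C = 3.927 × 0.03991 L/cmH2O = 0.1567 s.
Fraction remaining = e^(−Te/τ) = e^(−0.21/0.1567) = 0.2618; trapped volume = 455.0 × 0.2618 = 119.12 mL.
Additional alveolar pressure from trapping ≈ V_trapped / C = 119.12 / 39.912 = 2.985 cmH2O.

3.0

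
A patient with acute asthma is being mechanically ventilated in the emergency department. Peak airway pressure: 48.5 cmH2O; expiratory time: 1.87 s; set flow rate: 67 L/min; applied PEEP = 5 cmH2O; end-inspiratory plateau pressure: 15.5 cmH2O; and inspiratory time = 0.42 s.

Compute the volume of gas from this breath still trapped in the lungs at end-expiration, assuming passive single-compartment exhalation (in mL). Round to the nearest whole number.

Flow: 67 L/min ÷ 60 = 1.1167 L/s.
Vt = flow × Ti = 1.1167 L/s × 0.42 s × 1000 mL/L = 469.01 mL.
R = (PIP − Pplat)/V̇ = (48.5 − 15.5) / 1.1167 = 33.0/1.1167 = 29.551 cmH2O·s/L.
C = Vt/(Pplat − PEEP) = 469.01 / (15.5 − 5) = 469.01/10.5 = 44.668 mL/cmH2O.
τ = R × C = 29.551 × 0.04467 L/cmH2O = 1.32 s.
Fraction remaining = e^(−Te/τ) = e^(−1.87/1.32) = 0.2425.
Trapped volume = 469.01 × 0.2425 = 113.73 mL.

114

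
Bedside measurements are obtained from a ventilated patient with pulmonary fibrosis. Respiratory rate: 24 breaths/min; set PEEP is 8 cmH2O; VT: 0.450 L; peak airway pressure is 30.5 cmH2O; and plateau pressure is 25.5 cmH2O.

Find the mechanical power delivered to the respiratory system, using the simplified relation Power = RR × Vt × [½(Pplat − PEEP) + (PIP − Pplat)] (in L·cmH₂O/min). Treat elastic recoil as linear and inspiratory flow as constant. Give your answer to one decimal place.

Per-breath work = Vt × [½(Pplat−PEEP) + (PIP−Pplat)] = 0.450 × [0.5×17.5 + 5.0] = 0.450 × 13.75 = 6.188 L·cmH2O.
Power = 24 × 6.188 = 148.51 L·cmH2O/min.

148.5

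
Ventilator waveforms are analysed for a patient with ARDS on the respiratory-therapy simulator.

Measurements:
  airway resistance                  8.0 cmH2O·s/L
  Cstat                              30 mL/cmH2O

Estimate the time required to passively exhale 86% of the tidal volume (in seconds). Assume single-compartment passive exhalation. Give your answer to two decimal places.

τ = R × C = 8.0 × 30 mL/cmH2O = 8.0 × 0.030 L/cmH2O = 0.24 s.
Exhaled fraction f = 1 − e^(−t/τ) → t = −τ·ln(1 − f) = −0.24·ln(0.14) = 0.4719 s.

0.47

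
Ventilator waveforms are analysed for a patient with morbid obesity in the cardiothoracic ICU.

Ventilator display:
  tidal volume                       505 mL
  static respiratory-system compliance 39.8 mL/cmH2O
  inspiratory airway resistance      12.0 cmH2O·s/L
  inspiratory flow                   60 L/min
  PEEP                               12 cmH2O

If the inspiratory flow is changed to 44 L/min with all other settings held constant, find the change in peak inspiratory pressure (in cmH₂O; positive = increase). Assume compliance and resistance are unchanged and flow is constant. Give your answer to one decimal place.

Flow: 60 L/min ÷ 60 = 1 L/s.
New flow: 44 L/min ÷ 60 = 0.7333 L/s.
PIP = Vt/C + R·V̇ + PEEP (constant-flow equation of motion).
Only the resistive term changes: ΔPIP = R × ΔV̇ = 12.0 × (0.7333 − 1) = 12.0 × -0.2667 = -3.2 cmH2O.

-3.2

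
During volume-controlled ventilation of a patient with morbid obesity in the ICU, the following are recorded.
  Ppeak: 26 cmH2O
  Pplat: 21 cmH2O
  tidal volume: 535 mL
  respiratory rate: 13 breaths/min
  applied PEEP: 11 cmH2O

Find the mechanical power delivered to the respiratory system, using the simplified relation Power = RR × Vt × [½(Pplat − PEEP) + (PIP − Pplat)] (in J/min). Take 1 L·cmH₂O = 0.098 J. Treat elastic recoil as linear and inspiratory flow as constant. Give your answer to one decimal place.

Per-breath work = Vt × [½(Pplat−PEEP) + (PIP−Pplat)] = 0.535 × [0.5×10.0 + 5.0] = 0.535 × 10.0 = 5.35 L·cmH2O.
Power = 13 × 5.35 = 69.55 L·cmH2O/min.
× 0.098 J/(L·cmH2O) → 6.816 J/min.

6.8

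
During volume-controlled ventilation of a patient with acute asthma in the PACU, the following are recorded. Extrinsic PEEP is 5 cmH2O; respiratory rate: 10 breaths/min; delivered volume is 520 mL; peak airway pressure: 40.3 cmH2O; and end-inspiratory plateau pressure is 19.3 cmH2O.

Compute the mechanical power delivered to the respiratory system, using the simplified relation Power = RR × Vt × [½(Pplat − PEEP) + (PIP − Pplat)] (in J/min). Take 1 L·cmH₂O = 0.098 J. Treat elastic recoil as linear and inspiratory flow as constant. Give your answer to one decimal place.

Per-breath work = Vt × [½(Pplat−PEEP) + (PIP−Pplat)] = 0.520 × [0.5×14.3 + 21.0] = 0.520 × 28.15 = 14.638 L·cmH2O.
Power = 10 × 14.638 = 146.38 L·cmH2O/min.
× 0.098 J/(L·cmH2O) → 14.345 J/min.

14.3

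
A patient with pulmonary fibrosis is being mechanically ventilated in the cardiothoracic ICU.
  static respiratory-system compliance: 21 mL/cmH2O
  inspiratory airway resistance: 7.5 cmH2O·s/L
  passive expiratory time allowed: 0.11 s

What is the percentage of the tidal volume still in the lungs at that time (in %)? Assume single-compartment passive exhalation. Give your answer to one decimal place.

49.7

τ = R × C = 7.5 × 21 mL/cmH2O = 7.5 × 0.021 L/cmH2O = 0.1575 s.
Passive exhalation: V(t)/V₀ = e^(−t/τ) = e^(−0.11/0.1575) = 0.4974.
Fraction remaining = 0.4974 → 49.74%.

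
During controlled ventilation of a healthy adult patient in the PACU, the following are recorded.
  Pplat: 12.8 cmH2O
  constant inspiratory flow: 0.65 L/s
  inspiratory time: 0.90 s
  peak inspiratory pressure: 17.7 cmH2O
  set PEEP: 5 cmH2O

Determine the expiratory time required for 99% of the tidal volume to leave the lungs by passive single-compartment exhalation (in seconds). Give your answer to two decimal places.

2.60

Vt = flow × Ti = 0.65 L/s × 0.90 s × 1000 mL/L = 585.0 mL.
R = (PIP − Pplat)/V̇ = (17.7 − 12.8) / 0.65 = 4.9/0.65 = 7.538 cmH2O·s/L.
C = Vt/(Pplat − PEEP) = 585.0 / (12.8 − 5) = 585.0/7.8 = 75.0 mL/cmH2O.
τ = R × C = 7.538 × 0.075 L/cmH2O = 0.5654 s.
t = −τ·ln(1 − 0.99) = −0.5654·ln(0.01) = 2.604 s.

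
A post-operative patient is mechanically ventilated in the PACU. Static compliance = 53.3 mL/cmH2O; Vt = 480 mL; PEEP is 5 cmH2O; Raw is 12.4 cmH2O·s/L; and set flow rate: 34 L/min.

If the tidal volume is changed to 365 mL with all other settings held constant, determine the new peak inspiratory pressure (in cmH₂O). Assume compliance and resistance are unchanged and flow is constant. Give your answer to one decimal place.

18.9

Flow: 34 L/min ÷ 60 = 0.5667 L/s.
PIP = Vt/C + R·V̇ + PEEP (constant-flow equation of motion).
Only the elastic term changes: ΔPIP = ΔVt / C = (365 − 480) / 53.3 = -2.158 cmH2O.
Original PIP = 480/53.3 + 12.4×0.5667 + 5 = 21.033 cmH2O; new PIP = 21.033 + (-2.158) = 18.875 cmH2O.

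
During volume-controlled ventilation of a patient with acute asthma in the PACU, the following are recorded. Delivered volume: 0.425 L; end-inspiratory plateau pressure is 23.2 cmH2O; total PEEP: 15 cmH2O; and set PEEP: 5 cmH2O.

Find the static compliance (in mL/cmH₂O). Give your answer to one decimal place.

51.8

End-expiratory occlusion gives total PEEP = 15 cmH2O (intrinsic PEEP = 15 − 5 = 10). Use total PEEP for the elastic gradient.
Cstat = Vt / (Pplat − PEEPtotal) = 425 / (23.2 − 15) = 425 / 8.2 = 51.829 mL/cmH2O.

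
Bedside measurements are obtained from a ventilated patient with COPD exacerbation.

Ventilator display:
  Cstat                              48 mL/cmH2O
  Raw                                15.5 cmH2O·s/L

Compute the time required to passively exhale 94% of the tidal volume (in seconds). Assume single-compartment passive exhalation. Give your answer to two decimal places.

τ = R × C = 15.5 × 48 mL/cmH2O = 15.5 × 0.048 L/cmH2O = 0.744 s.
Exhaled fraction f = 1 − e^(−t/τ) → t = −τ·ln(1 − f) = −0.744·ln(0.06) = 2.093 s.

2.09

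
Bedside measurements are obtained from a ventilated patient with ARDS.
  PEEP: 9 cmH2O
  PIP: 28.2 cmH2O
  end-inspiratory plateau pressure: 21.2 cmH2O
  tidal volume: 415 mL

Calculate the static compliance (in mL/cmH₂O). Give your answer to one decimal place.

34.0

Cstat = Vt / (Pplat − PEEP) = 415 / (21.2 − 9) = 415 / 12.2 = 34.016 mL/cmH2O.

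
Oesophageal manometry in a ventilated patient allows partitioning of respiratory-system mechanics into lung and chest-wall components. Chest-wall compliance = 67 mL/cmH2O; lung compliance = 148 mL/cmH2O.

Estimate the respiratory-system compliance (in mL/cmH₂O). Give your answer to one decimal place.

46.1

Lung and chest wall are elastances in series: 1/Crs = 1/CL + 1/Ccw.
1/Crs = 1/148 + 1/67 = 0.02168.
Crs = 46.125 mL/cmH2O.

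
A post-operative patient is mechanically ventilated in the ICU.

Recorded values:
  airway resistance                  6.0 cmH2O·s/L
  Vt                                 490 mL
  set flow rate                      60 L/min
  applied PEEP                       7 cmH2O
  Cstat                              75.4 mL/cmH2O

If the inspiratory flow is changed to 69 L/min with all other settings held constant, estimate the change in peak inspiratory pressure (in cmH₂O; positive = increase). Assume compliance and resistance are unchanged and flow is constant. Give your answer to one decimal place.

Flow: 60 L/min ÷ 60 = 1 L/s.
New flow: 69 L/min ÷ 60 = 1.15 L/s.
PIP = Vt/C + R·V̇ + PEEP (constant-flow equation of motion).
Only the resistive term changes: ΔPIP = R × ΔV̇ = 6.0 × (1.15 − 1) = 6.0 × 0.15 = 0.9 cmH2O.

0.9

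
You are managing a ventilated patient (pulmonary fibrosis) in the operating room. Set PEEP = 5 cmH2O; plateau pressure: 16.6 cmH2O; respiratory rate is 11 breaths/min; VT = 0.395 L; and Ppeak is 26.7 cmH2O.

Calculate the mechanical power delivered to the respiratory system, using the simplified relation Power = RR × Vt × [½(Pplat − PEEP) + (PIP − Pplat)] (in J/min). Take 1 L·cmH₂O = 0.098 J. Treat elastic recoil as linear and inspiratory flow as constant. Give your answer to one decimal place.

6.8

Per-breath work = Vt × [½(Pplat−PEEP) + (PIP−Pplat)] = 0.395 × [0.5×11.6 + 10.1] = 0.395 × 15.9 = 6.281 L·cmH2O.
Power = 11 × 6.281 = 69.091 L·cmH2O/min.
× 0.098 J/(L·cmH2O) → 6.771 J/min.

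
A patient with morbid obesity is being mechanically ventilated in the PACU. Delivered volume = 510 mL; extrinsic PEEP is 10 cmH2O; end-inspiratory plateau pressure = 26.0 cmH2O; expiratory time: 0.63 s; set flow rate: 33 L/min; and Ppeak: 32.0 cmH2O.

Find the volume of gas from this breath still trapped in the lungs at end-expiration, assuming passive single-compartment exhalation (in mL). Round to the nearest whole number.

Flow: 33 L/min ÷ 60 = 0.55 L/s.
R = (PIP − Pplat)/V̇ = (32.0 − 26.0) / 0.55 = 6.0/0.55 = 10.909 cmH2O·s/L.
C = Vt/(Pplat − PEEP) = 510.0 / (26.0 − 10) = 510.0/16.0 = 31.875 mL/cmH2O.
τ = R × C = 10.909 × 0.03188 L/cmH2O = 0.3478 s.
Fraction remaining = e^(−Te/τ) = e^(−0.63/0.3478) = 0.1634.
Trapped volume = 510.0 × 0.1634 = 83.334 mL.

83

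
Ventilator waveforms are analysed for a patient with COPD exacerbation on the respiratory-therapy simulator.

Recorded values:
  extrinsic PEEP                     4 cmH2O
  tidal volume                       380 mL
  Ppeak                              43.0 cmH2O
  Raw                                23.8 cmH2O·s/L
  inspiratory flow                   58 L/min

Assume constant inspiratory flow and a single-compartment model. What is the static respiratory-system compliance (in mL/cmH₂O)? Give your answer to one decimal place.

23.8

Flow: 58 L/min ÷ 60 = 0.9667 L/s.
Equation of motion (constant flow): PIP = Vt/C + R·V̇ + PEEP.
Vt/C = PIP − R·V̇ − PEEP = 43.0 − 23.8×0.9667 − 4 = 43.0 − 23.007 − 4 = 15.993 cmH2O.
C = Vt / 15.993 = 380 / 15.993 = 23.76 mL/cmH2O.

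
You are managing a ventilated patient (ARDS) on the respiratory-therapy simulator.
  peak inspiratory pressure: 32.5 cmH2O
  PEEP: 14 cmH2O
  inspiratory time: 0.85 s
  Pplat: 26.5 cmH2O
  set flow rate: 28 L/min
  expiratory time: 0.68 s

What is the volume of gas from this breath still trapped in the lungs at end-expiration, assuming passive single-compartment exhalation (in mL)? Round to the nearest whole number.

75

Flow: 28 L/min ÷ 60 = 0.4667 L/s.
Vt = flow × Ti = 0.4667 L/s × 0.85 s × 1000 mL/L = 396.7 mL.
R = (PIP − Pplat)/V̇ = (32.5 − 26.5) / 0.4667 = 6.0/0.4667 = 12.856 cmH2O·s/L.
C = Vt/(Pplat − PEEP) = 396.7 / (26.5 − 14) = 396.7/12.5 = 31.736 mL/cmH2O.
τ = R × C = 12.856 × 0.03174 L/cmH2O = 0.408 s.
Fraction remaining = e^(−Te/τ) = e^(−0.68/0.408) = 0.1889.
Trapped volume = 396.7 × 0.1889 = 74.937 mL.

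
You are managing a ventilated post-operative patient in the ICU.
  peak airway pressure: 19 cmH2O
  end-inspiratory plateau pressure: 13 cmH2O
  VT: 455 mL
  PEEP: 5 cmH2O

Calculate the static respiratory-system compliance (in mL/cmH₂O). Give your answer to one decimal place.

Cstat = Vt / (Pplat − PEEP) = 455 / (13 − 5) = 455 / 8.0 = 56.875 mL/cmH2O.

56.9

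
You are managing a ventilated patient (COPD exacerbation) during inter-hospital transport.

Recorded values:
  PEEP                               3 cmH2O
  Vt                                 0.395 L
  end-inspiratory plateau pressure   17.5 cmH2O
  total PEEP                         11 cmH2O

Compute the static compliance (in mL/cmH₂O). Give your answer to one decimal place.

End-expiratory occlusion gives total PEEP = 11 cmH2O (intrinsic PEEP = 11 − 3 = 8). Use total PEEP for the elastic gradient.
Cstat = Vt / (Pplat − PEEPtotal) = 395 / (17.5 − 11) = 395 / 6.5 = 60.769 mL/cmH2O.

60.8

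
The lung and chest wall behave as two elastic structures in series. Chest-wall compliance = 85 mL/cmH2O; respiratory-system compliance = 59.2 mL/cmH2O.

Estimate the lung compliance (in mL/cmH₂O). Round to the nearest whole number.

195

1/CL = 1/Crs − 1/Ccw.
1/CL = 1/59.2 − 1/85 = 0.005127.
CL = 195.05 mL/cmH2O.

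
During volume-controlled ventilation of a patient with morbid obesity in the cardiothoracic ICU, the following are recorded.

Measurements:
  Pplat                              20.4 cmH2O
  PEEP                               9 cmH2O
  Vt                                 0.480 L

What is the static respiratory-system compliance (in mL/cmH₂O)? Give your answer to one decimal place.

Cstat = Vt / (Pplat − PEEP) = 480 / (20.4 − 9) = 480 / 11.4 = 42.105 mL/cmH2O.

42.1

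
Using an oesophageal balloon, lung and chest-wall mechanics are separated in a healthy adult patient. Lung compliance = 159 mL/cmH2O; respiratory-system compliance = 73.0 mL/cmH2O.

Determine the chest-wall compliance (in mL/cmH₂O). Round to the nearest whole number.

135

1/Ccw = 1/Crs − 1/CL.
1/Ccw = 1/73.0 − 1/159 = 0.007409.
Ccw = 134.97 mL/cmH2O.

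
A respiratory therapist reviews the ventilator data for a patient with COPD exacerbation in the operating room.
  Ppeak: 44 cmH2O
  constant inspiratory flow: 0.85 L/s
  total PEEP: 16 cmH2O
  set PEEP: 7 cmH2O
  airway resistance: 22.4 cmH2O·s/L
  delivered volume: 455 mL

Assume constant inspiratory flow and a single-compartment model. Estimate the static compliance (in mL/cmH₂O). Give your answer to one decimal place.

Total PEEP = 16 cmH2O (set 7 + intrinsic 9); this is the baseline alveolar pressure.
Equation of motion (constant flow): PIP = Vt/C + R·V̇ + PEEP.
Vt/C = PIP − R·V̇ − PEEP = 44 − 22.4×0.85 − 16 = 44 − 19.04 − 16 = 8.96 cmH2O.
C = Vt / 8.96 = 455 / 8.96 = 50.781 mL/cmH2O.

50.8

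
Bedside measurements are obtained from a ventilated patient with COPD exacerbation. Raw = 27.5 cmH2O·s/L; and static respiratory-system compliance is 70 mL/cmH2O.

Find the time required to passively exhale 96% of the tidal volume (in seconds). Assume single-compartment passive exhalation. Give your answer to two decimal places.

τ = R × C = 27.5 × 70 mL/cmH2O = 27.5 × 0.070 L/cmH2O = 1.925 s.
Exhaled fraction f = 1 − e^(−t/τ) → t = −τ·ln(1 − f) = −1.925·ln(0.04) = 6.196 s.

6.20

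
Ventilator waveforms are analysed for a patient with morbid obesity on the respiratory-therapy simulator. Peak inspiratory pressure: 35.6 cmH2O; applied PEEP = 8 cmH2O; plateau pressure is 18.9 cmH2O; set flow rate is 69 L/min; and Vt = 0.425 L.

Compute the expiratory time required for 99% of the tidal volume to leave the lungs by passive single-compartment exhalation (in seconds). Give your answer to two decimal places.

Flow: 69 L/min ÷ 60 = 1.15 L/s.
R = (PIP − Pplat)/V̇ = (35.6 − 18.9) / 1.15 = 16.7/1.15 = 14.522 cmH2O·s/L.
C = Vt/(Pplat − PEEP) = 425.0 / (18.9 − 8) = 425.0/10.9 = 38.991 mL/cmH2O.
τ = R × C = 14.522 × 0.03899 L/cmH2O = 0.5662 s.
t = −τ·ln(1 − 0.99) = −0.5662·ln(0.01) = 2.607 s.

2.61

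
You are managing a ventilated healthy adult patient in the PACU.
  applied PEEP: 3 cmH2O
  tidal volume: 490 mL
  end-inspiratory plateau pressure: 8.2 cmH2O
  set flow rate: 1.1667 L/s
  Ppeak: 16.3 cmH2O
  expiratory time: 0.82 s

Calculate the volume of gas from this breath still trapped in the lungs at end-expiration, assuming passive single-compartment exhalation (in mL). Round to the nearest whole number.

R = (PIP − Pplat)/V̇ = (16.3 − 8.2) / 1.1667 = 8.1/1.1667 = 6.943 cmH2O·s/L.
C = Vt/(Pplat − PEEP) = 490.0 / (8.2 − 3) = 490.0/5.2 = 94.231 mL/cmH2O.
τ = R × C = 6.943 × 0.09423 L/cmH2O = 0.6542 s.
Fraction remaining = e^(−Te/τ) = e^(−0.82/0.6542) = 0.2855.
Trapped volume = 490.0 × 0.2855 = 139.9 mL.

140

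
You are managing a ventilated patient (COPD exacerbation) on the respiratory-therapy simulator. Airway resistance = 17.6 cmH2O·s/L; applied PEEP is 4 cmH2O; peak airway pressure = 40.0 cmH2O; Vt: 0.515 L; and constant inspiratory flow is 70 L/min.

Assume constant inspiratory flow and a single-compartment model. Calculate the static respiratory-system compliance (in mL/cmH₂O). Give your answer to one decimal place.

33.3

Flow: 70 L/min ÷ 60 = 1.1667 L/s.
Equation of motion (constant flow): PIP = Vt/C + R·V̇ + PEEP.
Vt/C = PIP − R·V̇ − PEEP = 40.0 − 17.6×1.1667 − 4 = 40.0 − 20.534 − 4 = 15.466 cmH2O.
C = Vt / 15.466 = 515 / 15.466 = 33.299 mL/cmH2O.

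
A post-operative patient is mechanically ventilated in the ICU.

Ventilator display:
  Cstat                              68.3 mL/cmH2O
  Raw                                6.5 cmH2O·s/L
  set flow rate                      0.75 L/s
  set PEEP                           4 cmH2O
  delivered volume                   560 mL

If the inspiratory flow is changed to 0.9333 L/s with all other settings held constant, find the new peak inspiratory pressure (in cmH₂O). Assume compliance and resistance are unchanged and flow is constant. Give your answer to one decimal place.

PIP = Vt/C + R·V̇ + PEEP (constant-flow equation of motion).
Only the resistive term changes: ΔPIP = R × ΔV̇ = 6.5 × (0.9333 − 0.75) = 6.5 × 0.1833 = 1.191 cmH2O.
Original PIP = 560/68.3 + 6.5×0.75 + 4 = 17.074 cmH2O; new PIP = 17.074 + (1.191) = 18.265 cmH2O.

18.3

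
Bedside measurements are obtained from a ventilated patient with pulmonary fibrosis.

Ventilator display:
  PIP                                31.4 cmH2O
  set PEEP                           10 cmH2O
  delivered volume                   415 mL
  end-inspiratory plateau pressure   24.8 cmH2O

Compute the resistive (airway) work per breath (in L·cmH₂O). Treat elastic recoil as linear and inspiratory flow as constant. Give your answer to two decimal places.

2.74

With constant inspiratory flow the resistive pressure is constant at PIP − Pplat = 31.4 − 24.8 = 6.6 cmH2O, so resistive work = 6.6 × 0.415 = 2.739 L·cmH2O.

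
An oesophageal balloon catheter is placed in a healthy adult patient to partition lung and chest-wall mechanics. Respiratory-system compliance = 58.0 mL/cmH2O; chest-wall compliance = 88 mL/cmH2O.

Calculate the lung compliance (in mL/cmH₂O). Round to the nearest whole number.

170

1/CL = 1/Crs − 1/Ccw.
1/CL = 1/58.0 − 1/88 = 0.005878.
CL = 170.13 mL/cmH2O.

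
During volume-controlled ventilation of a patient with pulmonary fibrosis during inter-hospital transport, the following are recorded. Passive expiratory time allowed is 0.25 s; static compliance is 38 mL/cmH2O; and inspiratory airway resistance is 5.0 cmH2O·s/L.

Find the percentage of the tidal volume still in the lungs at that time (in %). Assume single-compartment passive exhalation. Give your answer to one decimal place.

τ = R × C = 5.0 × 38 mL/cmH2O = 5.0 × 0.038 L/cmH2O = 0.19 s.
Passive exhalation: V(t)/V₀ = e^(−t/τ) = e^(−0.25/0.19) = 0.2683.
Fraction remaining = 0.2683 → 26.83%.

26.8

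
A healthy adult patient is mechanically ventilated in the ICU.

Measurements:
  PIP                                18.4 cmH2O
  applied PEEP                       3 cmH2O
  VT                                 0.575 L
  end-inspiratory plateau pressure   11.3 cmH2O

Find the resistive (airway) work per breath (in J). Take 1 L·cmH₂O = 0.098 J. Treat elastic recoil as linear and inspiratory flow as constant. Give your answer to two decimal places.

With constant inspiratory flow the resistive pressure is constant at PIP − Pplat = 18.4 − 11.3 = 7.1 cmH2O, so resistive work = 7.1 × 0.575 = 4.083 L·cmH2O.
× 0.098 J/(L·cmH2O) → 0.4001 J.

0.40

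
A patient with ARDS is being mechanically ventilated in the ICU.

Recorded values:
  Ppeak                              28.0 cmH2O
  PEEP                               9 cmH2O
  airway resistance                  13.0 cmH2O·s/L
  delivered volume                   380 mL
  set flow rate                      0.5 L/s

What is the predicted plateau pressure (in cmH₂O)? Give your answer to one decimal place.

Pplat = PIP − Raw × flow = 28.0 − 13.0 × 0.5 = 28.0 − 6.5 = 21.5 cmH2O.

21.5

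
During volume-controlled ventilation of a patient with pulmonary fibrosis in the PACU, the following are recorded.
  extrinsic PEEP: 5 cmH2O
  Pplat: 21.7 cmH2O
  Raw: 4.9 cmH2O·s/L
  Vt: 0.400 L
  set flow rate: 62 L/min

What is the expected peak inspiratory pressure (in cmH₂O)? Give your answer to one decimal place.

26.8

Flow: 62 L/min ÷ 60 = 1.0333 L/s.
PIP = Pplat + Raw × flow = 21.7 + 4.9 × 1.0333 = 21.7 + 5.063 = 26.763 cmH2O.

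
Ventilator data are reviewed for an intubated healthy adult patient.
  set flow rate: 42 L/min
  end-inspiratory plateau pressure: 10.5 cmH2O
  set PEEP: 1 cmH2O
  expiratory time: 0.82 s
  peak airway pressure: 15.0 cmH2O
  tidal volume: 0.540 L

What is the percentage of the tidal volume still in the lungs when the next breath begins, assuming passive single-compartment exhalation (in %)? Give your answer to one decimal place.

10.6

Flow: 42 L/min ÷ 60 = 0.7 L/s.
R = (PIP − Pplat)/V̇ = (15.0 − 10.5) / 0.7 = 4.5/0.7 = 6.429 cmH2O·s/L.
C = Vt/(Pplat − PEEP) = 540.0 / (10.5 − 1) = 540.0/9.5 = 56.842 mL/cmH2O.
τ = R × C = 6.429 × 0.05684 L/cmH2O = 0.3654 s.
Fraction remaining at end-expiration = e^(−Te/τ) = e^(−0.82/0.3654) = 0.106 → 10.6%.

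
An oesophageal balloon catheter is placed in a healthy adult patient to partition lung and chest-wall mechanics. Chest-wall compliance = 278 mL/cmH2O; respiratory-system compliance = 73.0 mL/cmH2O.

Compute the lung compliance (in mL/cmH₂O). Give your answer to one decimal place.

1/CL = 1/Crs − 1/Ccw.
1/CL = 1/73.0 − 1/278 = 0.0101.
CL = 99.01 mL/cmH2O.

99.0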